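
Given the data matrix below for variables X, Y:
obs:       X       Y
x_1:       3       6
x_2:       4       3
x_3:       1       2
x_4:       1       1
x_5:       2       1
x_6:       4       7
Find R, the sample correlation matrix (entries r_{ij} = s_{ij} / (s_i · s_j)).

Step 1 — column means:
  mean(X) = (3 + 4 + 1 + 1 + 2 + 4) / 6 = 15/6 = 2.5
  mean(Y) = (6 + 3 + 2 + 1 + 1 + 7) / 6 = 20/6 = 3.3333

Step 2 — sample variances and covariances s[i,j] = (1/(n-1)) · Σ_k (x_{k,i} - mean_i) · (x_{k,j} - mean_j), with n-1 = 5:
  s[X,X] = ((0.5)·(0.5) + (1.5)·(1.5) + (-1.5)·(-1.5) + (-1.5)·(-1.5) + (-0.5)·(-0.5) + (1.5)·(1.5)) / 5 = 9.5/5 = 1.9
  s[X,Y] = ((0.5)·(2.6667) + (1.5)·(-0.3333) + (-1.5)·(-1.3333) + (-1.5)·(-2.3333) + (-0.5)·(-2.3333) + (1.5)·(3.6667)) / 5 = 13/5 = 2.6
  s[Y,Y] = ((2.6667)·(2.6667) + (-0.3333)·(-0.3333) + (-1.3333)·(-1.3333) + (-2.3333)·(-2.3333) + (-2.3333)·(-2.3333) + (3.6667)·(3.6667)) / 5 = 33.3333/5 = 6.6667
  Sample standard deviations s_i = √(s[i,i]):
  s(X) = √(1.9) = 1.3784
  s(Y) = √(6.6667) = 2.582

Step 3 — r_{ij} = s_{ij} / (s_i · s_j):
  r[X,X] = 1 (diagonal).
  r[X,Y] = 2.6 / (1.3784 · 2.582) = 2.6 / 3.559 = 0.7305
  r[Y,Y] = 1 (diagonal).

R is symmetric with unit diagonal. Assembling:

R = [[1, 0.7305],
 [0.7305, 1]]


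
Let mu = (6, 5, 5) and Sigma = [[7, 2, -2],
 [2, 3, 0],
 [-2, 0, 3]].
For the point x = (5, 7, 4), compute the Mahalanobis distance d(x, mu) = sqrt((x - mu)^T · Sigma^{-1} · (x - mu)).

Step 1 — centre the observation: (x - mu) = (-1, 2, -1).

Step 2 — invert Sigma (cofactor / det for 3×3, or solve directly):
  Sigma^{-1} = [[0.2308, -0.1538, 0.1538],
 [-0.1538, 0.4359, -0.1026],
 [0.1538, -0.1026, 0.4359]].

Step 3 — form the quadratic (x - mu)^T · Sigma^{-1} · (x - mu):
  Sigma^{-1} · (x - mu) = (-0.6923, 1.1282, -0.7949).
  (x - mu)^T · [Sigma^{-1} · (x - mu)] = (-1)·(-0.6923) + (2)·(1.1282) + (-1)·(-0.7949) = 3.7436.

Step 4 — take square root: d = √(3.7436) ≈ 1.9348.

d(x, mu) = √(3.7436) ≈ 1.9348


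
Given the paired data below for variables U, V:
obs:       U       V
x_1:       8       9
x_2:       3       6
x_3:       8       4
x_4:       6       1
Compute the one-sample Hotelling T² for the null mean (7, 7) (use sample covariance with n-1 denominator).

Step 1 — sample mean vector:
  mean(U) = (8 + 3 + 8 + 6) / 4 = 25/4 = 6.25
  mean(V) = (9 + 6 + 4 + 1) / 4 = 20/4 = 5
  x̄ = (6.25, 5),  deviation x̄ - mu_0 = (6.25, 5) - (7, 7) = (-0.75, -2).

Step 2 — sample covariance matrix, S[i,j] = (1/(n-1)) · Σ_k (x_{k,i} - mean_i) · (x_{k,j} - mean_j), divisor n-1 = 3:
  S[U,U] = ((1.75)·(1.75) + (-3.25)·(-3.25) + (1.75)·(1.75) + (-0.25)·(-0.25)) / 3 = 16.75/3 = 5.5833
  S[U,V] = ((1.75)·(4) + (-3.25)·(1) + (1.75)·(-1) + (-0.25)·(-4)) / 3 = 3/3 = 1
  S[V,V] = ((4)·(4) + (1)·(1) + (-1)·(-1) + (-4)·(-4)) / 3 = 34/3 = 11.3333
  S = [[5.5833, 1],
 [1, 11.3333]].

Step 3 — invert S. det(S) = 5.5833·11.3333 - (1)² = 62.2778.
  S^{-1} = (1/det) · [[d, -b], [-b, a]] = [[0.182, -0.0161],
 [-0.0161, 0.0897]].

Step 4 — quadratic form (x̄ - mu_0)^T · S^{-1} · (x̄ - mu_0):
  S^{-1} · (x̄ - mu_0) = (-0.1044, -0.1673),
  (x̄ - mu_0)^T · [...] = (-0.75)·(-0.1044) + (-2)·(-0.1673) = 0.4128.

Step 5 — scale by n: T² = 4 · 0.4128 = 1.6512.

T² ≈ 1.6512


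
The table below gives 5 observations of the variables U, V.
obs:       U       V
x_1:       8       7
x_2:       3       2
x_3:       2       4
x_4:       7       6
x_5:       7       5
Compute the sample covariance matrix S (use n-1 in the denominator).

Step 1 — column means:
  mean(U) = (8 + 3 + 2 + 7 + 7) / 5 = 27/5 = 5.4
  mean(V) = (7 + 2 + 4 + 6 + 5) / 5 = 24/5 = 4.8

Step 2 — sample covariance S[i,j] = (1/(n-1)) · Σ_k (x_{k,i} - mean_i) · (x_{k,j} - mean_j), with n-1 = 4.
  S[U,U] = ((2.6)·(2.6) + (-2.4)·(-2.4) + (-3.4)·(-3.4) + (1.6)·(1.6) + (1.6)·(1.6)) / 4 = 29.2/4 = 7.3
  S[U,V] = ((2.6)·(2.2) + (-2.4)·(-2.8) + (-3.4)·(-0.8) + (1.6)·(1.2) + (1.6)·(0.2)) / 4 = 17.4/4 = 4.35
  S[V,V] = ((2.2)·(2.2) + (-2.8)·(-2.8) + (-0.8)·(-0.8) + (1.2)·(1.2) + (0.2)·(0.2)) / 4 = 14.8/4 = 3.7

S is symmetric (S[j,i] = S[i,j]). Assembling:

S = [[7.3, 4.35],
 [4.35, 3.7]]


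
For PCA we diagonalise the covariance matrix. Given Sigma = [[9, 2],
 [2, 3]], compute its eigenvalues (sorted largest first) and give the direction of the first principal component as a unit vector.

Step 1 — characteristic polynomial of 2×2 Sigma:
  det(Sigma - λI) = λ² - trace · λ + det = 0.
  trace = 9 + 3 = 12, det = 9·3 - (2)² = 23.
Step 2 — discriminant:
  Δ = trace² - 4·det = 144 - 92 = 52.
Step 3 — eigenvalues:
  λ = (trace ± √Δ)/2 = (12 ± 7.2111)/2,
  λ_1 = 9.6056,  λ_2 = 2.3944.

Step 4 — unit eigenvector for λ_1: solve (Sigma - λ_1 I)v = 0. First row:
  (9 - 9.6056)·v_x + (2)·v_y = 0, i.e. (-0.6056)·v_x + (2)·v_y = 0,
  so v ∝ (b, λ_1 - a) = (2, 0.6056) = u.
  ||u|| = √((2)² + (0.6056)²) = √(4.3667) ≈ 2.0897,
  v_1 = u/||u|| ≈ (0.9571, 0.2898) (||v_1|| = 1).

λ_1 = 9.6056,  λ_2 = 2.3944;  v_1 ≈ (0.9571, 0.2898)


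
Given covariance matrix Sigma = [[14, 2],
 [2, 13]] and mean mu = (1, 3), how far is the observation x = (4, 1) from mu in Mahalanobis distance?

Step 1 — centre the observation: (x - mu) = (3, -2).

Step 2 — invert Sigma. det(Sigma) = 14·13 - (2)² = 178.
  Sigma^{-1} = (1/det) · [[d, -b], [-b, a]] = [[0.073, -0.0112],
 [-0.0112, 0.0787]].

Step 3 — form the quadratic (x - mu)^T · Sigma^{-1} · (x - mu):
  Sigma^{-1} · (x - mu) = (0.2416, -0.191).
  (x - mu)^T · [Sigma^{-1} · (x - mu)] = (3)·(0.2416) + (-2)·(-0.191) = 1.1067.

Step 4 — take square root: d = √(1.1067) ≈ 1.052.

d(x, mu) = √(1.1067) ≈ 1.052


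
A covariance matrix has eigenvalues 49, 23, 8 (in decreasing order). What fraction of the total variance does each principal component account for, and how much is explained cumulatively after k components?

Step 1 — total variance = trace(Sigma) = Σ λ_i = 49 + 23 + 8 = 80.

Step 2 — fraction explained by component i = λ_i / Σ λ:
  PC1: 49/80 = 0.6125
  PC2: 23/80 = 0.2875
  PC3: 8/80 = 0.1

Step 3 — cumulative fraction after k components = (λ_1 + ... + λ_k) / Σ λ:
  k = 1: 49/80 = 0.6125
  k = 2: (49 + 23)/80 = 72/80 = 0.9
  k = 3: (49 + 23 + 8)/80 = 80/80 = 1

Summary (fraction, with percent):

explained: PC1 0.6125 (61.25%), PC2 0.2875 (28.75%), PC3 0.1 (10%);  cumulative: 0.6125, 0.9, 1


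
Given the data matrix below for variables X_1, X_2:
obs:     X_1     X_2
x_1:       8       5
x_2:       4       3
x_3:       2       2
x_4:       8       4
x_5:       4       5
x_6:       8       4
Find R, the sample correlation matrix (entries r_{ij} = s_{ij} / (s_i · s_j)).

Step 1 — column means:
  mean(X_1) = (8 + 4 + 2 + 8 + 4 + 8) / 6 = 34/6 = 5.6667
  mean(X_2) = (5 + 3 + 2 + 4 + 5 + 4) / 6 = 23/6 = 3.8333

Step 2 — sample variances and covariances s[i,j] = (1/(n-1)) · Σ_k (x_{k,i} - mean_i) · (x_{k,j} - mean_j), with n-1 = 5:
  s[X_1,X_1] = ((2.3333)·(2.3333) + (-1.6667)·(-1.6667) + (-3.6667)·(-3.6667) + (2.3333)·(2.3333) + (-1.6667)·(-1.6667) + (2.3333)·(2.3333)) / 5 = 35.3333/5 = 7.0667
  s[X_1,X_2] = ((2.3333)·(1.1667) + (-1.6667)·(-0.8333) + (-3.6667)·(-1.8333) + (2.3333)·(0.1667) + (-1.6667)·(1.1667) + (2.3333)·(0.1667)) / 5 = 9.6667/5 = 1.9333
  s[X_2,X_2] = ((1.1667)·(1.1667) + (-0.8333)·(-0.8333) + (-1.8333)·(-1.8333) + (0.1667)·(0.1667) + (1.1667)·(1.1667) + (0.1667)·(0.1667)) / 5 = 6.8333/5 = 1.3667
  Sample standard deviations s_i = √(s[i,i]):
  s(X_1) = √(7.0667) = 2.6583
  s(X_2) = √(1.3667) = 1.169

Step 3 — r_{ij} = s_{ij} / (s_i · s_j):
  r[X_1,X_1] = 1 (diagonal).
  r[X_1,X_2] = 1.9333 / (2.6583 · 1.169) = 1.9333 / 3.1077 = 0.6221
  r[X_2,X_2] = 1 (diagonal).

R is symmetric with unit diagonal. Assembling:

R = [[1, 0.6221],
 [0.6221, 1]]


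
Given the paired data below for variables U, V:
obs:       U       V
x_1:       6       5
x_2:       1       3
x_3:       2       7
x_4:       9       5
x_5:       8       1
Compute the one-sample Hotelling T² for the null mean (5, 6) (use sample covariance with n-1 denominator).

Step 1 — sample mean vector:
  mean(U) = (6 + 1 + 2 + 9 + 8) / 5 = 26/5 = 5.2
  mean(V) = (5 + 3 + 7 + 5 + 1) / 5 = 21/5 = 4.2
  x̄ = (5.2, 4.2),  deviation x̄ - mu_0 = (5.2, 4.2) - (5, 6) = (0.2, -1.8).

Step 2 — sample covariance matrix, S[i,j] = (1/(n-1)) · Σ_k (x_{k,i} - mean_i) · (x_{k,j} - mean_j), divisor n-1 = 4:
  S[U,U] = ((0.8)·(0.8) + (-4.2)·(-4.2) + (-3.2)·(-3.2) + (3.8)·(3.8) + (2.8)·(2.8)) / 4 = 50.8/4 = 12.7
  S[U,V] = ((0.8)·(0.8) + (-4.2)·(-1.2) + (-3.2)·(2.8) + (3.8)·(0.8) + (2.8)·(-3.2)) / 4 = -9.2/4 = -2.3
  S[V,V] = ((0.8)·(0.8) + (-1.2)·(-1.2) + (2.8)·(2.8) + (0.8)·(0.8) + (-3.2)·(-3.2)) / 4 = 20.8/4 = 5.2
  S = [[12.7, -2.3],
 [-2.3, 5.2]].

Step 3 — invert S. det(S) = 12.7·5.2 - (-2.3)² = 60.75.
  S^{-1} = (1/det) · [[d, -b], [-b, a]] = [[0.0856, 0.0379],
 [0.0379, 0.2091]].

Step 4 — quadratic form (x̄ - mu_0)^T · S^{-1} · (x̄ - mu_0):
  S^{-1} · (x̄ - mu_0) = (-0.051, -0.3687),
  (x̄ - mu_0)^T · [...] = (0.2)·(-0.051) + (-1.8)·(-0.3687) = 0.6535.

Step 5 — scale by n: T² = 5 · 0.6535 = 3.2675.

T² ≈ 3.2675


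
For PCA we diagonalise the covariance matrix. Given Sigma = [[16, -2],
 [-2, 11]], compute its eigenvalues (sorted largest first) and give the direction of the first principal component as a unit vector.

Step 1 — characteristic polynomial of 2×2 Sigma:
  det(Sigma - λI) = λ² - trace · λ + det = 0.
  trace = 16 + 11 = 27, det = 16·11 - (-2)² = 172.
Step 2 — discriminant:
  Δ = trace² - 4·det = 729 - 688 = 41.
Step 3 — eigenvalues:
  λ = (trace ± √Δ)/2 = (27 ± 6.4031)/2,
  λ_1 = 16.7016,  λ_2 = 10.2984.

Step 4 — unit eigenvector for λ_1: solve (Sigma - λ_1 I)v = 0. First row:
  (16 - 16.7016)·v_x + (-2)·v_y = 0, i.e. (-0.7016)·v_x + (-2)·v_y = 0,
  so v ∝ (b, λ_1 - a) = (-2, 0.7016); multiply by -1 so the first entry is positive: u = (2, -0.7016).
  ||u|| = √((2)² + (-0.7016)²) = √(4.4922) ≈ 2.1195,
  v_1 = u/||u|| ≈ (0.9436, -0.331) (||v_1|| = 1).

λ_1 = 16.7016,  λ_2 = 10.2984;  v_1 ≈ (0.9436, -0.331)


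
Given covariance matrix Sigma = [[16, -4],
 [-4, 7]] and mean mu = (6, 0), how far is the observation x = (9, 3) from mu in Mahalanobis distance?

Step 1 — centre the observation: (x - mu) = (3, 3).

Step 2 — invert Sigma. det(Sigma) = 16·7 - (-4)² = 96.
  Sigma^{-1} = (1/det) · [[d, -b], [-b, a]] = [[0.0729, 0.0417],
 [0.0417, 0.1667]].

Step 3 — form the quadratic (x - mu)^T · Sigma^{-1} · (x - mu):
  Sigma^{-1} · (x - mu) = (0.3438, 0.625).
  (x - mu)^T · [Sigma^{-1} · (x - mu)] = (3)·(0.3438) + (3)·(0.625) = 2.9062.

Step 4 — take square root: d = √(2.9062) ≈ 1.7048.

d(x, mu) = √(2.9062) ≈ 1.7048


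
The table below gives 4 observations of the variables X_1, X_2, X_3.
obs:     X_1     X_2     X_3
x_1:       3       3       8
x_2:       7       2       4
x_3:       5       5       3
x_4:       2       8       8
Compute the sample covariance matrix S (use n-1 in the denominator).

Step 1 — column means:
  mean(X_1) = (3 + 7 + 5 + 2) / 4 = 17/4 = 4.25
  mean(X_2) = (3 + 2 + 5 + 8) / 4 = 18/4 = 4.5
  mean(X_3) = (8 + 4 + 3 + 8) / 4 = 23/4 = 5.75

Step 2 — sample covariance S[i,j] = (1/(n-1)) · Σ_k (x_{k,i} - mean_i) · (x_{k,j} - mean_j), with n-1 = 3.
  S[X_1,X_1] = ((-1.25)·(-1.25) + (2.75)·(2.75) + (0.75)·(0.75) + (-2.25)·(-2.25)) / 3 = 14.75/3 = 4.9167
  S[X_1,X_2] = ((-1.25)·(-1.5) + (2.75)·(-2.5) + (0.75)·(0.5) + (-2.25)·(3.5)) / 3 = -12.5/3 = -4.1667
  S[X_1,X_3] = ((-1.25)·(2.25) + (2.75)·(-1.75) + (0.75)·(-2.75) + (-2.25)·(2.25)) / 3 = -14.75/3 = -4.9167
  S[X_2,X_2] = ((-1.5)·(-1.5) + (-2.5)·(-2.5) + (0.5)·(0.5) + (3.5)·(3.5)) / 3 = 21/3 = 7
  S[X_2,X_3] = ((-1.5)·(2.25) + (-2.5)·(-1.75) + (0.5)·(-2.75) + (3.5)·(2.25)) / 3 = 7.5/3 = 2.5
  S[X_3,X_3] = ((2.25)·(2.25) + (-1.75)·(-1.75) + (-2.75)·(-2.75) + (2.25)·(2.25)) / 3 = 20.75/3 = 6.9167

S is symmetric (S[j,i] = S[i,j]). Assembling:

S = [[4.9167, -4.1667, -4.9167],
 [-4.1667, 7, 2.5],
 [-4.9167, 2.5, 6.9167]]


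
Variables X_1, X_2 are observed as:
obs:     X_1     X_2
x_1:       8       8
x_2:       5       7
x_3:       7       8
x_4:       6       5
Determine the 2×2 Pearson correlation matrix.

Step 1 — column means:
  mean(X_1) = (8 + 5 + 7 + 6) / 4 = 26/4 = 6.5
  mean(X_2) = (8 + 7 + 8 + 5) / 4 = 28/4 = 7

Step 2 — sample variances and covariances s[i,j] = (1/(n-1)) · Σ_k (x_{k,i} - mean_i) · (x_{k,j} - mean_j), with n-1 = 3:
  s[X_1,X_1] = ((1.5)·(1.5) + (-1.5)·(-1.5) + (0.5)·(0.5) + (-0.5)·(-0.5)) / 3 = 5/3 = 1.6667
  s[X_1,X_2] = ((1.5)·(1) + (-1.5)·(0) + (0.5)·(1) + (-0.5)·(-2)) / 3 = 3/3 = 1
  s[X_2,X_2] = ((1)·(1) + (0)·(0) + (1)·(1) + (-2)·(-2)) / 3 = 6/3 = 2
  Sample standard deviations s_i = √(s[i,i]):
  s(X_1) = √(1.6667) = 1.291
  s(X_2) = √(2) = 1.4142

Step 3 — r_{ij} = s_{ij} / (s_i · s_j):
  r[X_1,X_1] = 1 (diagonal).
  r[X_1,X_2] = 1 / (1.291 · 1.4142) = 1 / 1.8257 = 0.5477
  r[X_2,X_2] = 1 (diagonal).

R is symmetric with unit diagonal. Assembling:

R = [[1, 0.5477],
 [0.5477, 1]]


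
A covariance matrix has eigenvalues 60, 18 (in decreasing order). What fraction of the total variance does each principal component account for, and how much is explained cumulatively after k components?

Step 1 — total variance = trace(Sigma) = Σ λ_i = 60 + 18 = 78.

Step 2 — fraction explained by component i = λ_i / Σ λ:
  PC1: 60/78 = 0.7692
  PC2: 18/78 = 0.2308

Step 3 — cumulative fraction after k components = (λ_1 + ... + λ_k) / Σ λ:
  k = 1: 60/78 = 0.7692
  k = 2: (60 + 18)/78 = 78/78 = 1

Summary (fraction, with percent):

explained: PC1 0.7692 (76.92%), PC2 0.2308 (23.08%);  cumulative: 0.7692, 1


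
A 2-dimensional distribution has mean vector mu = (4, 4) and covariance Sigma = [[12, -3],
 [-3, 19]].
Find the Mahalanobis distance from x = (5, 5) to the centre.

Step 1 — centre the observation: (x - mu) = (1, 1).

Step 2 — invert Sigma. det(Sigma) = 12·19 - (-3)² = 219.
  Sigma^{-1} = (1/det) · [[d, -b], [-b, a]] = [[0.0868, 0.0137],
 [0.0137, 0.0548]].

Step 3 — form the quadratic (x - mu)^T · Sigma^{-1} · (x - mu):
  Sigma^{-1} · (x - mu) = (0.1005, 0.0685).
  (x - mu)^T · [Sigma^{-1} · (x - mu)] = (1)·(0.1005) + (1)·(0.0685) = 0.1689.

Step 4 — take square root: d = √(0.1689) ≈ 0.411.

d(x, mu) = √(0.1689) ≈ 0.411


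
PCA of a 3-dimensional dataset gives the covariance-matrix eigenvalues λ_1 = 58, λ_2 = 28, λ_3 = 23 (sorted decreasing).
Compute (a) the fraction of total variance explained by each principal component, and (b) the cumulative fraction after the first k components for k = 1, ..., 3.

Step 1 — total variance = trace(Sigma) = Σ λ_i = 58 + 28 + 23 = 109.

Step 2 — fraction explained by component i = λ_i / Σ λ:
  PC1: 58/109 = 0.5321
  PC2: 28/109 = 0.2569
  PC3: 23/109 = 0.211

Step 3 — cumulative fraction after k components = (λ_1 + ... + λ_k) / Σ λ:
  k = 1: 58/109 = 0.5321
  k = 2: (58 + 28)/109 = 86/109 = 0.789
  k = 3: (58 + 28 + 23)/109 = 109/109 = 1

Summary (fraction, with percent):

explained: PC1 0.5321 (53.21%), PC2 0.2569 (25.69%), PC3 0.211 (21.1%);  cumulative: 0.5321, 0.789, 1


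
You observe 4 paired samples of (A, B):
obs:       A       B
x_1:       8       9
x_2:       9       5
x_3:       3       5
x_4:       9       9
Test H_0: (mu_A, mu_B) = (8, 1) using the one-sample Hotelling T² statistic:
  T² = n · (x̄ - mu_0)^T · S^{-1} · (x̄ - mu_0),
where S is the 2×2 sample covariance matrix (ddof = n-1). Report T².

Step 1 — sample mean vector:
  mean(A) = (8 + 9 + 3 + 9) / 4 = 29/4 = 7.25
  mean(B) = (9 + 5 + 5 + 9) / 4 = 28/4 = 7
  x̄ = (7.25, 7),  deviation x̄ - mu_0 = (7.25, 7) - (8, 1) = (-0.75, 6).

Step 2 — sample covariance matrix, S[i,j] = (1/(n-1)) · Σ_k (x_{k,i} - mean_i) · (x_{k,j} - mean_j), divisor n-1 = 3:
  S[A,A] = ((0.75)·(0.75) + (1.75)·(1.75) + (-4.25)·(-4.25) + (1.75)·(1.75)) / 3 = 24.75/3 = 8.25
  S[A,B] = ((0.75)·(2) + (1.75)·(-2) + (-4.25)·(-2) + (1.75)·(2)) / 3 = 10/3 = 3.3333
  S[B,B] = ((2)·(2) + (-2)·(-2) + (-2)·(-2) + (2)·(2)) / 3 = 16/3 = 5.3333
  S = [[8.25, 3.3333],
 [3.3333, 5.3333]].

Step 3 — invert S. det(S) = 8.25·5.3333 - (3.3333)² = 32.8889.
  S^{-1} = (1/det) · [[d, -b], [-b, a]] = [[0.1622, -0.1014],
 [-0.1014, 0.2508]].

Step 4 — quadratic form (x̄ - mu_0)^T · S^{-1} · (x̄ - mu_0):
  S^{-1} · (x̄ - mu_0) = (-0.7297, 1.5811),
  (x̄ - mu_0)^T · [...] = (-0.75)·(-0.7297) + (6)·(1.5811) = 10.0338.

Step 5 — scale by n: T² = 4 · 10.0338 = 40.1351.

T² ≈ 40.1351


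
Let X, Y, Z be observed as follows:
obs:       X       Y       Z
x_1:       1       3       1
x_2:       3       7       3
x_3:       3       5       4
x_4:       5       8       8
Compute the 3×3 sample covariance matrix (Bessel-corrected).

Step 1 — column means:
  mean(X) = (1 + 3 + 3 + 5) / 4 = 12/4 = 3
  mean(Y) = (3 + 7 + 5 + 8) / 4 = 23/4 = 5.75
  mean(Z) = (1 + 3 + 4 + 8) / 4 = 16/4 = 4

Step 2 — sample covariance S[i,j] = (1/(n-1)) · Σ_k (x_{k,i} - mean_i) · (x_{k,j} - mean_j), with n-1 = 3.
  S[X,X] = ((-2)·(-2) + (0)·(0) + (0)·(0) + (2)·(2)) / 3 = 8/3 = 2.6667
  S[X,Y] = ((-2)·(-2.75) + (0)·(1.25) + (0)·(-0.75) + (2)·(2.25)) / 3 = 10/3 = 3.3333
  S[X,Z] = ((-2)·(-3) + (0)·(-1) + (0)·(0) + (2)·(4)) / 3 = 14/3 = 4.6667
  S[Y,Y] = ((-2.75)·(-2.75) + (1.25)·(1.25) + (-0.75)·(-0.75) + (2.25)·(2.25)) / 3 = 14.75/3 = 4.9167
  S[Y,Z] = ((-2.75)·(-3) + (1.25)·(-1) + (-0.75)·(0) + (2.25)·(4)) / 3 = 16/3 = 5.3333
  S[Z,Z] = ((-3)·(-3) + (-1)·(-1) + (0)·(0) + (4)·(4)) / 3 = 26/3 = 8.6667

S is symmetric (S[j,i] = S[i,j]). Assembling:

S = [[2.6667, 3.3333, 4.6667],
 [3.3333, 4.9167, 5.3333],
 [4.6667, 5.3333, 8.6667]]


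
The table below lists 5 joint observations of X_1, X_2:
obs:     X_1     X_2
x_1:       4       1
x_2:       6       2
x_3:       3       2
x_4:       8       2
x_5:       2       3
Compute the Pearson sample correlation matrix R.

Step 1 — column means:
  mean(X_1) = (4 + 6 + 3 + 8 + 2) / 5 = 23/5 = 4.6
  mean(X_2) = (1 + 2 + 2 + 2 + 3) / 5 = 10/5 = 2

Step 2 — sample variances and covariances s[i,j] = (1/(n-1)) · Σ_k (x_{k,i} - mean_i) · (x_{k,j} - mean_j), with n-1 = 4:
  s[X_1,X_1] = ((-0.6)·(-0.6) + (1.4)·(1.4) + (-1.6)·(-1.6) + (3.4)·(3.4) + (-2.6)·(-2.6)) / 4 = 23.2/4 = 5.8
  s[X_1,X_2] = ((-0.6)·(-1) + (1.4)·(0) + (-1.6)·(0) + (3.4)·(0) + (-2.6)·(1)) / 4 = -2/4 = -0.5
  s[X_2,X_2] = ((-1)·(-1) + (0)·(0) + (0)·(0) + (0)·(0) + (1)·(1)) / 4 = 2/4 = 0.5
  Sample standard deviations s_i = √(s[i,i]):
  s(X_1) = √(5.8) = 2.4083
  s(X_2) = √(0.5) = 0.7071

Step 3 — r_{ij} = s_{ij} / (s_i · s_j):
  r[X_1,X_1] = 1 (diagonal).
  r[X_1,X_2] = -0.5 / (2.4083 · 0.7071) = -0.5 / 1.7029 = -0.2936
  r[X_2,X_2] = 1 (diagonal).

R is symmetric with unit diagonal. Assembling:

R = [[1, -0.2936],
 [-0.2936, 1]]


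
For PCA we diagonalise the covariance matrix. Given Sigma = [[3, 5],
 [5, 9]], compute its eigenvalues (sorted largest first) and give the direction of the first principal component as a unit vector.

Step 1 — characteristic polynomial of 2×2 Sigma:
  det(Sigma - λI) = λ² - trace · λ + det = 0.
  trace = 3 + 9 = 12, det = 3·9 - (5)² = 2.
Step 2 — discriminant:
  Δ = trace² - 4·det = 144 - 8 = 136.
Step 3 — eigenvalues:
  λ = (trace ± √Δ)/2 = (12 ± 11.6619)/2,
  λ_1 = 11.831,  λ_2 = 0.169.

Step 4 — unit eigenvector for λ_1: solve (Sigma - λ_1 I)v = 0. First row:
  (3 - 11.831)·v_x + (5)·v_y = 0, i.e. (-8.831)·v_x + (5)·v_y = 0,
  so v ∝ (b, λ_1 - a) = (5, 8.831) = u.
  ||u|| = √((5)² + (8.831)²) = √(102.9857) ≈ 10.1482,
  v_1 = u/||u|| ≈ (0.4927, 0.8702) (||v_1|| = 1).

λ_1 = 11.831,  λ_2 = 0.169;  v_1 ≈ (0.4927, 0.8702)


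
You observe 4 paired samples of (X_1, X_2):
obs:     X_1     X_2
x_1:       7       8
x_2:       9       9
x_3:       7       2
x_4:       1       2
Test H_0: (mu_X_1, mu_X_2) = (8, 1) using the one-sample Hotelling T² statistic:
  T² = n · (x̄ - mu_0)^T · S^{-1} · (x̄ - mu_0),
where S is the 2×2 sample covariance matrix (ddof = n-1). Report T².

Step 1 — sample mean vector:
  mean(X_1) = (7 + 9 + 7 + 1) / 4 = 24/4 = 6
  mean(X_2) = (8 + 9 + 2 + 2) / 4 = 21/4 = 5.25
  x̄ = (6, 5.25),  deviation x̄ - mu_0 = (6, 5.25) - (8, 1) = (-2, 4.25).

Step 2 — sample covariance matrix, S[i,j] = (1/(n-1)) · Σ_k (x_{k,i} - mean_i) · (x_{k,j} - mean_j), divisor n-1 = 3:
  S[X_1,X_1] = ((1)·(1) + (3)·(3) + (1)·(1) + (-5)·(-5)) / 3 = 36/3 = 12
  S[X_1,X_2] = ((1)·(2.75) + (3)·(3.75) + (1)·(-3.25) + (-5)·(-3.25)) / 3 = 27/3 = 9
  S[X_2,X_2] = ((2.75)·(2.75) + (3.75)·(3.75) + (-3.25)·(-3.25) + (-3.25)·(-3.25)) / 3 = 42.75/3 = 14.25
  S = [[12, 9],
 [9, 14.25]].

Step 3 — invert S. det(S) = 12·14.25 - (9)² = 90.
  S^{-1} = (1/det) · [[d, -b], [-b, a]] = [[0.1583, -0.1],
 [-0.1, 0.1333]].

Step 4 — quadratic form (x̄ - mu_0)^T · S^{-1} · (x̄ - mu_0):
  S^{-1} · (x̄ - mu_0) = (-0.7417, 0.7667),
  (x̄ - mu_0)^T · [...] = (-2)·(-0.7417) + (4.25)·(0.7667) = 4.7417.

Step 5 — scale by n: T² = 4 · 4.7417 = 18.9667.

T² ≈ 18.9667


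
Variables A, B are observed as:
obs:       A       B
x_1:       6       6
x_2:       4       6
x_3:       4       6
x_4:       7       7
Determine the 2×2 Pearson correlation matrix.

Step 1 — column means:
  mean(A) = (6 + 4 + 4 + 7) / 4 = 21/4 = 5.25
  mean(B) = (6 + 6 + 6 + 7) / 4 = 25/4 = 6.25

Step 2 — sample variances and covariances s[i,j] = (1/(n-1)) · Σ_k (x_{k,i} - mean_i) · (x_{k,j} - mean_j), with n-1 = 3:
  s[A,A] = ((0.75)·(0.75) + (-1.25)·(-1.25) + (-1.25)·(-1.25) + (1.75)·(1.75)) / 3 = 6.75/3 = 2.25
  s[A,B] = ((0.75)·(-0.25) + (-1.25)·(-0.25) + (-1.25)·(-0.25) + (1.75)·(0.75)) / 3 = 1.75/3 = 0.5833
  s[B,B] = ((-0.25)·(-0.25) + (-0.25)·(-0.25) + (-0.25)·(-0.25) + (0.75)·(0.75)) / 3 = 0.75/3 = 0.25
  Sample standard deviations s_i = √(s[i,i]):
  s(A) = √(2.25) = 1.5
  s(B) = √(0.25) = 0.5

Step 3 — r_{ij} = s_{ij} / (s_i · s_j):
  r[A,A] = 1 (diagonal).
  r[A,B] = 0.5833 / (1.5 · 0.5) = 0.5833 / 0.75 = 0.7778
  r[B,B] = 1 (diagonal).

R is symmetric with unit diagonal. Assembling:

R = [[1, 0.7778],
 [0.7778, 1]]


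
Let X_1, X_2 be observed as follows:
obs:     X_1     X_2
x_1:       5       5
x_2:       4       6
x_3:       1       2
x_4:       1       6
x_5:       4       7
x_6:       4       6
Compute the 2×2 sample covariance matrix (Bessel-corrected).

Step 1 — column means:
  mean(X_1) = (5 + 4 + 1 + 1 + 4 + 4) / 6 = 19/6 = 3.1667
  mean(X_2) = (5 + 6 + 2 + 6 + 7 + 6) / 6 = 32/6 = 5.3333

Step 2 — sample covariance S[i,j] = (1/(n-1)) · Σ_k (x_{k,i} - mean_i) · (x_{k,j} - mean_j), with n-1 = 5.
  S[X_1,X_1] = ((1.8333)·(1.8333) + (0.8333)·(0.8333) + (-2.1667)·(-2.1667) + (-2.1667)·(-2.1667) + (0.8333)·(0.8333) + (0.8333)·(0.8333)) / 5 = 14.8333/5 = 2.9667
  S[X_1,X_2] = ((1.8333)·(-0.3333) + (0.8333)·(0.6667) + (-2.1667)·(-3.3333) + (-2.1667)·(0.6667) + (0.8333)·(1.6667) + (0.8333)·(0.6667)) / 5 = 7.6667/5 = 1.5333
  S[X_2,X_2] = ((-0.3333)·(-0.3333) + (0.6667)·(0.6667) + (-3.3333)·(-3.3333) + (0.6667)·(0.6667) + (1.6667)·(1.6667) + (0.6667)·(0.6667)) / 5 = 15.3333/5 = 3.0667

S is symmetric (S[j,i] = S[i,j]). Assembling:

S = [[2.9667, 1.5333],
 [1.5333, 3.0667]]


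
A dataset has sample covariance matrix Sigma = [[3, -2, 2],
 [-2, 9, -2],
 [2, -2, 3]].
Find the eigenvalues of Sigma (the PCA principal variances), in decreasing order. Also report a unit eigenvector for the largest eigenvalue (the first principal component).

Step 1 — characteristic polynomial p(λ) = det(λI - Sigma) = λ³ - tr·λ² + c_1·λ - det, where tr = trace, c_1 = sum of the principal 2×2 minors, det = det(Sigma):
  tr = 3 + 9 + 3 = 15,
  c_1 = (3·9 - (-2)²) + (3·3 - (2)²) + (9·3 - (-2)²) = 23 + 5 + 23 = 51,
  det = 3·(9·3 - (-2)²) - (-2)·((-2)·3 - (-2)·(2)) + (2)·((-2)·(-2) - 9·(2)) = 3·(23) - (-2)·(-2) + (2)·(-14) = 37.
  So p(λ) = λ³ - 15λ² + 51λ - 37.
Step 2 — look for an integer root (rational root theorem: any rational root is an integer divisor of 37). Testing λ = 1:
  p(1) = 1 - 15 + 51 - 37 = 0  ✓
  Dividing out (λ - 1): p(λ) = (λ - 1)(λ² - 14λ + 37).
Step 3 — remaining eigenvalues from the quadratic λ² - 14λ + 37 = 0:
  Δ = 14² - 4·37 = 196 - 148 = 48,  λ = (14 ± √48)/2 = (14 ± 6.9282)/2 ≈ 10.4641 or 3.5359.
  Sorted: λ_1 = 10.4641,  λ_2 = 3.5359,  λ_3 = 1  (check: sum = 15 = tr ✓).

Step 4 — unit eigenvector for λ_1 ≈ 10.4641: v spans the null space of (Sigma - λ_1 I), whose rows are
  r_1 = (-7.4641, -2, 2),  r_2 = (-2, -1.4641, -2),  r_3 = (2, -2, -7.4641).
  v is orthogonal to every row, so take v ∝ r_1 × r_2 = ((-2)·(-2) - (2)·(-1.4641), (2)·(-2) - (-7.4641)·(-2), (-7.4641)·(-1.4641) - (-2)·(-2)) ≈ (6.9282, -18.9282, 6.9282).
  Let u = (6.9282, -18.9282, 6.9282).
  ||u|| = √((6.9282)² + (-18.9282)² + (6.9282)²) = √(454.2769) ≈ 21.3138,  v_1 = u/||u|| ≈ (0.3251, -0.8881, 0.3251) (||v_1|| = 1).

λ_1 = 10.4641,  λ_2 = 3.5359,  λ_3 = 1;  v_1 ≈ (0.3251, -0.8881, 0.3251)


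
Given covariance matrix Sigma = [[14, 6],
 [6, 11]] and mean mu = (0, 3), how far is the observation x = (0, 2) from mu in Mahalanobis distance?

Step 1 — centre the observation: (x - mu) = (0, -1).

Step 2 — invert Sigma. det(Sigma) = 14·11 - (6)² = 118.
  Sigma^{-1} = (1/det) · [[d, -b], [-b, a]] = [[0.0932, -0.0508],
 [-0.0508, 0.1186]].

Step 3 — form the quadratic (x - mu)^T · Sigma^{-1} · (x - mu):
  Sigma^{-1} · (x - mu) = (0.0508, -0.1186).
  (x - mu)^T · [Sigma^{-1} · (x - mu)] = (0)·(0.0508) + (-1)·(-0.1186) = 0.1186.

Step 4 — take square root: d = √(0.1186) ≈ 0.3444.

d(x, mu) = √(0.1186) ≈ 0.3444


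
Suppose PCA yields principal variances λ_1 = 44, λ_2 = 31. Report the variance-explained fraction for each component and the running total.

Step 1 — total variance = trace(Sigma) = Σ λ_i = 44 + 31 = 75.

Step 2 — fraction explained by component i = λ_i / Σ λ:
  PC1: 44/75 = 0.5867
  PC2: 31/75 = 0.4133

Step 3 — cumulative fraction after k components = (λ_1 + ... + λ_k) / Σ λ:
  k = 1: 44/75 = 0.5867
  k = 2: (44 + 31)/75 = 75/75 = 1

Summary (fraction, with percent):

explained: PC1 0.5867 (58.67%), PC2 0.4133 (41.33%);  cumulative: 0.5867, 1


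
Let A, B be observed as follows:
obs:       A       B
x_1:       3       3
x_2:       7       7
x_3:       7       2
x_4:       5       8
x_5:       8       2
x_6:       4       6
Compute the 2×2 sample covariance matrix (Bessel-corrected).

Step 1 — column means:
  mean(A) = (3 + 7 + 7 + 5 + 8 + 4) / 6 = 34/6 = 5.6667
  mean(B) = (3 + 7 + 2 + 8 + 2 + 6) / 6 = 28/6 = 4.6667

Step 2 — sample covariance S[i,j] = (1/(n-1)) · Σ_k (x_{k,i} - mean_i) · (x_{k,j} - mean_j), with n-1 = 5.
  S[A,A] = ((-2.6667)·(-2.6667) + (1.3333)·(1.3333) + (1.3333)·(1.3333) + (-0.6667)·(-0.6667) + (2.3333)·(2.3333) + (-1.6667)·(-1.6667)) / 5 = 19.3333/5 = 3.8667
  S[A,B] = ((-2.6667)·(-1.6667) + (1.3333)·(2.3333) + (1.3333)·(-2.6667) + (-0.6667)·(3.3333) + (2.3333)·(-2.6667) + (-1.6667)·(1.3333)) / 5 = -6.6667/5 = -1.3333
  S[B,B] = ((-1.6667)·(-1.6667) + (2.3333)·(2.3333) + (-2.6667)·(-2.6667) + (3.3333)·(3.3333) + (-2.6667)·(-2.6667) + (1.3333)·(1.3333)) / 5 = 35.3333/5 = 7.0667

S is symmetric (S[j,i] = S[i,j]). Assembling:

S = [[3.8667, -1.3333],
 [-1.3333, 7.0667]]


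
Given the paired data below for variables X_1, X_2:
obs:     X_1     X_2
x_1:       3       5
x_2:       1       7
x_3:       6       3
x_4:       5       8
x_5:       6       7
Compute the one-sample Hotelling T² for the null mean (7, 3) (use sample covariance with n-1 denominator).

Step 1 — sample mean vector:
  mean(X_1) = (3 + 1 + 6 + 5 + 6) / 5 = 21/5 = 4.2
  mean(X_2) = (5 + 7 + 3 + 8 + 7) / 5 = 30/5 = 6
  x̄ = (4.2, 6),  deviation x̄ - mu_0 = (4.2, 6) - (7, 3) = (-2.8, 3).

Step 2 — sample covariance matrix, S[i,j] = (1/(n-1)) · Σ_k (x_{k,i} - mean_i) · (x_{k,j} - mean_j), divisor n-1 = 4:
  S[X_1,X_1] = ((-1.2)·(-1.2) + (-3.2)·(-3.2) + (1.8)·(1.8) + (0.8)·(0.8) + (1.8)·(1.8)) / 4 = 18.8/4 = 4.7
  S[X_1,X_2] = ((-1.2)·(-1) + (-3.2)·(1) + (1.8)·(-3) + (0.8)·(2) + (1.8)·(1)) / 4 = -4/4 = -1
  S[X_2,X_2] = ((-1)·(-1) + (1)·(1) + (-3)·(-3) + (2)·(2) + (1)·(1)) / 4 = 16/4 = 4
  S = [[4.7, -1],
 [-1, 4]].

Step 3 — invert S. det(S) = 4.7·4 - (-1)² = 17.8.
  S^{-1} = (1/det) · [[d, -b], [-b, a]] = [[0.2247, 0.0562],
 [0.0562, 0.264]].

Step 4 — quadratic form (x̄ - mu_0)^T · S^{-1} · (x̄ - mu_0):
  S^{-1} · (x̄ - mu_0) = (-0.4607, 0.6348),
  (x̄ - mu_0)^T · [...] = (-2.8)·(-0.4607) + (3)·(0.6348) = 3.1944.

Step 5 — scale by n: T² = 5 · 3.1944 = 15.9719.

T² ≈ 15.9719


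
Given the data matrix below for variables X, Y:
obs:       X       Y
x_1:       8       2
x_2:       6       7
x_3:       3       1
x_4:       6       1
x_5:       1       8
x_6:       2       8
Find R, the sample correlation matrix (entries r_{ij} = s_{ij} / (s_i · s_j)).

Step 1 — column means:
  mean(X) = (8 + 6 + 3 + 6 + 1 + 2) / 6 = 26/6 = 4.3333
  mean(Y) = (2 + 7 + 1 + 1 + 8 + 8) / 6 = 27/6 = 4.5

Step 2 — sample variances and covariances s[i,j] = (1/(n-1)) · Σ_k (x_{k,i} - mean_i) · (x_{k,j} - mean_j), with n-1 = 5:
  s[X,X] = ((3.6667)·(3.6667) + (1.6667)·(1.6667) + (-1.3333)·(-1.3333) + (1.6667)·(1.6667) + (-3.3333)·(-3.3333) + (-2.3333)·(-2.3333)) / 5 = 37.3333/5 = 7.4667
  s[X,Y] = ((3.6667)·(-2.5) + (1.6667)·(2.5) + (-1.3333)·(-3.5) + (1.6667)·(-3.5) + (-3.3333)·(3.5) + (-2.3333)·(3.5)) / 5 = -26/5 = -5.2
  s[Y,Y] = ((-2.5)·(-2.5) + (2.5)·(2.5) + (-3.5)·(-3.5) + (-3.5)·(-3.5) + (3.5)·(3.5) + (3.5)·(3.5)) / 5 = 61.5/5 = 12.3
  Sample standard deviations s_i = √(s[i,i]):
  s(X) = √(7.4667) = 2.7325
  s(Y) = √(12.3) = 3.5071

Step 3 — r_{ij} = s_{ij} / (s_i · s_j):
  r[X,X] = 1 (diagonal).
  r[X,Y] = -5.2 / (2.7325 · 3.5071) = -5.2 / 9.5833 = -0.5426
  r[Y,Y] = 1 (diagonal).

R is symmetric with unit diagonal. Assembling:

R = [[1, -0.5426],
 [-0.5426, 1]]


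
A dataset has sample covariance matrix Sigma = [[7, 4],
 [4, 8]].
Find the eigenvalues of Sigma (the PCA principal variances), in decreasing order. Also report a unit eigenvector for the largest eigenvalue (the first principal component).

Step 1 — characteristic polynomial of 2×2 Sigma:
  det(Sigma - λI) = λ² - trace · λ + det = 0.
  trace = 7 + 8 = 15, det = 7·8 - (4)² = 40.
Step 2 — discriminant:
  Δ = trace² - 4·det = 225 - 160 = 65.
Step 3 — eigenvalues:
  λ = (trace ± √Δ)/2 = (15 ± 8.0623)/2,
  λ_1 = 11.5311,  λ_2 = 3.4689.

Step 4 — unit eigenvector for λ_1: solve (Sigma - λ_1 I)v = 0. First row:
  (7 - 11.5311)·v_x + (4)·v_y = 0, i.e. (-4.5311)·v_x + (4)·v_y = 0,
  so v ∝ (b, λ_1 - a) = (4, 4.5311) = u.
  ||u|| = √((4)² + (4.5311)²) = √(36.5311) ≈ 6.0441,
  v_1 = u/||u|| ≈ (0.6618, 0.7497) (||v_1|| = 1).

λ_1 = 11.5311,  λ_2 = 3.4689;  v_1 ≈ (0.6618, 0.7497)


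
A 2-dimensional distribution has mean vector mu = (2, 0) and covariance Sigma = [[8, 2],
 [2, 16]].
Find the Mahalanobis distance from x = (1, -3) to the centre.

Step 1 — centre the observation: (x - mu) = (-1, -3).

Step 2 — invert Sigma. det(Sigma) = 8·16 - (2)² = 124.
  Sigma^{-1} = (1/det) · [[d, -b], [-b, a]] = [[0.129, -0.0161],
 [-0.0161, 0.0645]].

Step 3 — form the quadratic (x - mu)^T · Sigma^{-1} · (x - mu):
  Sigma^{-1} · (x - mu) = (-0.0806, -0.1774).
  (x - mu)^T · [Sigma^{-1} · (x - mu)] = (-1)·(-0.0806) + (-3)·(-0.1774) = 0.6129.

Step 4 — take square root: d = √(0.6129) ≈ 0.7829.

d(x, mu) = √(0.6129) ≈ 0.7829


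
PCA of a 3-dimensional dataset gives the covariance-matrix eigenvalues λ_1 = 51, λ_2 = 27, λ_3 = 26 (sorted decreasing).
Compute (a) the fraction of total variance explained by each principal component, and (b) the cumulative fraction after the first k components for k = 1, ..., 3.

Step 1 — total variance = trace(Sigma) = Σ λ_i = 51 + 27 + 26 = 104.

Step 2 — fraction explained by component i = λ_i / Σ λ:
  PC1: 51/104 = 0.4904
  PC2: 27/104 = 0.2596
  PC3: 26/104 = 0.25

Step 3 — cumulative fraction after k components = (λ_1 + ... + λ_k) / Σ λ:
  k = 1: 51/104 = 0.4904
  k = 2: (51 + 27)/104 = 78/104 = 0.75
  k = 3: (51 + 27 + 26)/104 = 104/104 = 1

Summary (fraction, with percent):

explained: PC1 0.4904 (49.04%), PC2 0.2596 (25.96%), PC3 0.25 (25%);  cumulative: 0.4904, 0.75, 1


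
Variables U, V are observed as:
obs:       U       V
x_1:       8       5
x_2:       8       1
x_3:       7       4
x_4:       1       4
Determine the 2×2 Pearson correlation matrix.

Step 1 — column means:
  mean(U) = (8 + 8 + 7 + 1) / 4 = 24/4 = 6
  mean(V) = (5 + 1 + 4 + 4) / 4 = 14/4 = 3.5

Step 2 — sample variances and covariances s[i,j] = (1/(n-1)) · Σ_k (x_{k,i} - mean_i) · (x_{k,j} - mean_j), with n-1 = 3:
  s[U,U] = ((2)·(2) + (2)·(2) + (1)·(1) + (-5)·(-5)) / 3 = 34/3 = 11.3333
  s[U,V] = ((2)·(1.5) + (2)·(-2.5) + (1)·(0.5) + (-5)·(0.5)) / 3 = -4/3 = -1.3333
  s[V,V] = ((1.5)·(1.5) + (-2.5)·(-2.5) + (0.5)·(0.5) + (0.5)·(0.5)) / 3 = 9/3 = 3
  Sample standard deviations s_i = √(s[i,i]):
  s(U) = √(11.3333) = 3.3665
  s(V) = √(3) = 1.7321

Step 3 — r_{ij} = s_{ij} / (s_i · s_j):
  r[U,U] = 1 (diagonal).
  r[U,V] = -1.3333 / (3.3665 · 1.7321) = -1.3333 / 5.831 = -0.2287
  r[V,V] = 1 (diagonal).

R is symmetric with unit diagonal. Assembling:

R = [[1, -0.2287],
 [-0.2287, 1]]


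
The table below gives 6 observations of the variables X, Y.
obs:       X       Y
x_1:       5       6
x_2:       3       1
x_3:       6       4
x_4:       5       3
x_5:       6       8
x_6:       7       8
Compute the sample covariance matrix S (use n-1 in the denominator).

Step 1 — column means:
  mean(X) = (5 + 3 + 6 + 5 + 6 + 7) / 6 = 32/6 = 5.3333
  mean(Y) = (6 + 1 + 4 + 3 + 8 + 8) / 6 = 30/6 = 5

Step 2 — sample covariance S[i,j] = (1/(n-1)) · Σ_k (x_{k,i} - mean_i) · (x_{k,j} - mean_j), with n-1 = 5.
  S[X,X] = ((-0.3333)·(-0.3333) + (-2.3333)·(-2.3333) + (0.6667)·(0.6667) + (-0.3333)·(-0.3333) + (0.6667)·(0.6667) + (1.6667)·(1.6667)) / 5 = 9.3333/5 = 1.8667
  S[X,Y] = ((-0.3333)·(1) + (-2.3333)·(-4) + (0.6667)·(-1) + (-0.3333)·(-2) + (0.6667)·(3) + (1.6667)·(3)) / 5 = 16/5 = 3.2
  S[Y,Y] = ((1)·(1) + (-4)·(-4) + (-1)·(-1) + (-2)·(-2) + (3)·(3) + (3)·(3)) / 5 = 40/5 = 8

S is symmetric (S[j,i] = S[i,j]). Assembling:

S = [[1.8667, 3.2],
 [3.2, 8]]


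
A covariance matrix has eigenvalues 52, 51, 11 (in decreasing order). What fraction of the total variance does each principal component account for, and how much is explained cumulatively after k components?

Step 1 — total variance = trace(Sigma) = Σ λ_i = 52 + 51 + 11 = 114.

Step 2 — fraction explained by component i = λ_i / Σ λ:
  PC1: 52/114 = 0.4561
  PC2: 51/114 = 0.4474
  PC3: 11/114 = 0.0965

Step 3 — cumulative fraction after k components = (λ_1 + ... + λ_k) / Σ λ:
  k = 1: 52/114 = 0.4561
  k = 2: (52 + 51)/114 = 103/114 = 0.9035
  k = 3: (52 + 51 + 11)/114 = 114/114 = 1

Summary (fraction, with percent):

explained: PC1 0.4561 (45.61%), PC2 0.4474 (44.74%), PC3 0.0965 (9.65%);  cumulative: 0.4561, 0.9035, 1


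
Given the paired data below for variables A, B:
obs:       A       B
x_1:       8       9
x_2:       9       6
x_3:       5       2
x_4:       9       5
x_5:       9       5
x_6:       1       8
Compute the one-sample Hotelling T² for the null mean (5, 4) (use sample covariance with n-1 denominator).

Step 1 — sample mean vector:
  mean(A) = (8 + 9 + 5 + 9 + 9 + 1) / 6 = 41/6 = 6.8333
  mean(B) = (9 + 6 + 2 + 5 + 5 + 8) / 6 = 35/6 = 5.8333
  x̄ = (6.8333, 5.8333),  deviation x̄ - mu_0 = (6.8333, 5.8333) - (5, 4) = (1.8333, 1.8333).

Step 2 — sample covariance matrix, S[i,j] = (1/(n-1)) · Σ_k (x_{k,i} - mean_i) · (x_{k,j} - mean_j), divisor n-1 = 5:
  S[A,A] = ((1.1667)·(1.1667) + (2.1667)·(2.1667) + (-1.8333)·(-1.8333) + (2.1667)·(2.1667) + (2.1667)·(2.1667) + (-5.8333)·(-5.8333)) / 5 = 52.8333/5 = 10.5667
  S[A,B] = ((1.1667)·(3.1667) + (2.1667)·(0.1667) + (-1.8333)·(-3.8333) + (2.1667)·(-0.8333) + (2.1667)·(-0.8333) + (-5.8333)·(2.1667)) / 5 = -5.1667/5 = -1.0333
  S[B,B] = ((3.1667)·(3.1667) + (0.1667)·(0.1667) + (-3.8333)·(-3.8333) + (-0.8333)·(-0.8333) + (-0.8333)·(-0.8333) + (2.1667)·(2.1667)) / 5 = 30.8333/5 = 6.1667
  S = [[10.5667, -1.0333],
 [-1.0333, 6.1667]].

Step 3 — invert S. det(S) = 10.5667·6.1667 - (-1.0333)² = 64.0933.
  S^{-1} = (1/det) · [[d, -b], [-b, a]] = [[0.0962, 0.0161],
 [0.0161, 0.1649]].

Step 4 — quadratic form (x̄ - mu_0)^T · S^{-1} · (x̄ - mu_0):
  S^{-1} · (x̄ - mu_0) = (0.2059, 0.3318),
  (x̄ - mu_0)^T · [...] = (1.8333)·(0.2059) + (1.8333)·(0.3318) = 0.9859.

Step 5 — scale by n: T² = 6 · 0.9859 = 5.9153.

T² ≈ 5.9153


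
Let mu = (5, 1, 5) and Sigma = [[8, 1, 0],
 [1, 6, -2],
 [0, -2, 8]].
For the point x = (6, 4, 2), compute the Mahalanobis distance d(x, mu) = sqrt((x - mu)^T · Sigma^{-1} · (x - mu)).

Step 1 — centre the observation: (x - mu) = (1, 3, -3).

Step 2 — invert Sigma (cofactor / det for 3×3, or solve directly):
  Sigma^{-1} = [[0.1279, -0.0233, -0.0058],
 [-0.0233, 0.186, 0.0465],
 [-0.0058, 0.0465, 0.1366]].

Step 3 — form the quadratic (x - mu)^T · Sigma^{-1} · (x - mu):
  Sigma^{-1} · (x - mu) = (0.0756, 0.3953, -0.2762).
  (x - mu)^T · [Sigma^{-1} · (x - mu)] = (1)·(0.0756) + (3)·(0.3953) + (-3)·(-0.2762) = 2.0901.

Step 4 — take square root: d = √(2.0901) ≈ 1.4457.

d(x, mu) = √(2.0901) ≈ 1.4457


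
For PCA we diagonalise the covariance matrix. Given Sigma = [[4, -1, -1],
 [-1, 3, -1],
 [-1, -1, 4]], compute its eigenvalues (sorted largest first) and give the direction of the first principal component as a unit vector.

Step 1 — characteristic polynomial p(λ) = det(λI - Sigma) = λ³ - tr·λ² + c_1·λ - det, where tr = trace, c_1 = sum of the principal 2×2 minors, det = det(Sigma):
  tr = 4 + 3 + 4 = 11,
  c_1 = (4·3 - (-1)²) + (4·4 - (-1)²) + (3·4 - (-1)²) = 11 + 15 + 11 = 37,
  det = 4·(3·4 - (-1)²) - (-1)·((-1)·4 - (-1)·(-1)) + (-1)·((-1)·(-1) - 3·(-1)) = 4·(11) - (-1)·(-5) + (-1)·(4) = 35.
  So p(λ) = λ³ - 11λ² + 37λ - 35.
Step 2 — look for an integer root (rational root theorem: any rational root is an integer divisor of 35). Testing λ = 5:
  p(5) = 125 - 275 + 185 - 35 = 0  ✓
  Dividing out (λ - 5): p(λ) = (λ - 5)(λ² - 6λ + 7).
Step 3 — remaining eigenvalues from the quadratic λ² - 6λ + 7 = 0:
  Δ = 6² - 4·7 = 36 - 28 = 8,  λ = (6 ± √8)/2 = (6 ± 2.8284)/2 ≈ 4.4142 or 1.5858.
  Sorted: λ_1 = 5,  λ_2 = 4.4142,  λ_3 = 1.5858  (check: sum = 11 = tr ✓).

Step 4 — unit eigenvector for λ_1 = 5: v spans the null space of (Sigma - λ_1 I), whose rows are
  r_1 = (-1, -1, -1),  r_2 = (-1, -2, -1),  r_3 = (-1, -1, -1).
  v is orthogonal to every row, so take v ∝ r_1 × r_2 = ((-1)·(-1) - (-1)·(-2), (-1)·(-1) - (-1)·(-1), (-1)·(-2) - (-1)·(-1)) = (-1, 0, 1).
  Rescale (multiply by -1 so the first nonzero entry is positive): u = (1, 0, -1).
  ||u|| = √((1)² + (0)² + (-1)²) = √(2) ≈ 1.4142,  v_1 = u/||u|| ≈ (0.7071, 0, -0.7071) (||v_1|| = 1).

λ_1 = 5,  λ_2 = 4.4142,  λ_3 = 1.5858;  v_1 ≈ (0.7071, 0, -0.7071)


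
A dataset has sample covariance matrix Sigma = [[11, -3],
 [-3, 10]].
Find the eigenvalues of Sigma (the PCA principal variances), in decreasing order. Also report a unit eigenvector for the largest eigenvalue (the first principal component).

Step 1 — characteristic polynomial of 2×2 Sigma:
  det(Sigma - λI) = λ² - trace · λ + det = 0.
  trace = 11 + 10 = 21, det = 11·10 - (-3)² = 101.
Step 2 — discriminant:
  Δ = trace² - 4·det = 441 - 404 = 37.
Step 3 — eigenvalues:
  λ = (trace ± √Δ)/2 = (21 ± 6.0828)/2,
  λ_1 = 13.5414,  λ_2 = 7.4586.

Step 4 — unit eigenvector for λ_1: solve (Sigma - λ_1 I)v = 0. First row:
  (11 - 13.5414)·v_x + (-3)·v_y = 0, i.e. (-2.5414)·v_x + (-3)·v_y = 0,
  so v ∝ (b, λ_1 - a) = (-3, 2.5414); multiply by -1 so the first entry is positive: u = (3, -2.5414).
  ||u|| = √((3)² + (-2.5414)²) = √(15.4586) ≈ 3.9317,
  v_1 = u/||u|| ≈ (0.763, -0.6464) (||v_1|| = 1).

λ_1 = 13.5414,  λ_2 = 7.4586;  v_1 ≈ (0.763, -0.6464)
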